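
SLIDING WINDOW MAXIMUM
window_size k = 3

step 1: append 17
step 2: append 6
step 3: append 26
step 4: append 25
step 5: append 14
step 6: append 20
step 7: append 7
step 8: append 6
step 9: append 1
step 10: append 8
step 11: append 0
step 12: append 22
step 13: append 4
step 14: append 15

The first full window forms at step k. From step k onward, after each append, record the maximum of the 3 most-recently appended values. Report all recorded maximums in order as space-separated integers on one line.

Answer: 26 26 26 25 20 20 7 8 8 22 22 22

Derivation:
step 1: append 17 -> window=[17] (not full yet)
step 2: append 6 -> window=[17, 6] (not full yet)
step 3: append 26 -> window=[17, 6, 26] -> max=26
step 4: append 25 -> window=[6, 26, 25] -> max=26
step 5: append 14 -> window=[26, 25, 14] -> max=26
step 6: append 20 -> window=[25, 14, 20] -> max=25
step 7: append 7 -> window=[14, 20, 7] -> max=20
step 8: append 6 -> window=[20, 7, 6] -> max=20
step 9: append 1 -> window=[7, 6, 1] -> max=7
step 10: append 8 -> window=[6, 1, 8] -> max=8
step 11: append 0 -> window=[1, 8, 0] -> max=8
step 12: append 22 -> window=[8, 0, 22] -> max=22
step 13: append 4 -> window=[0, 22, 4] -> max=22
step 14: append 15 -> window=[22, 4, 15] -> max=22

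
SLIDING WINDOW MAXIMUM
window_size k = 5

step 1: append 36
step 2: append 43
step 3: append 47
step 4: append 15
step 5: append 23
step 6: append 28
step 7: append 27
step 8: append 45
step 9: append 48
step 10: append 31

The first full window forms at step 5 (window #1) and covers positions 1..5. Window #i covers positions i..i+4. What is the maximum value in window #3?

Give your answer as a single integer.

step 1: append 36 -> window=[36] (not full yet)
step 2: append 43 -> window=[36, 43] (not full yet)
step 3: append 47 -> window=[36, 43, 47] (not full yet)
step 4: append 15 -> window=[36, 43, 47, 15] (not full yet)
step 5: append 23 -> window=[36, 43, 47, 15, 23] -> max=47
step 6: append 28 -> window=[43, 47, 15, 23, 28] -> max=47
step 7: append 27 -> window=[47, 15, 23, 28, 27] -> max=47
Window #3 max = 47

Answer: 47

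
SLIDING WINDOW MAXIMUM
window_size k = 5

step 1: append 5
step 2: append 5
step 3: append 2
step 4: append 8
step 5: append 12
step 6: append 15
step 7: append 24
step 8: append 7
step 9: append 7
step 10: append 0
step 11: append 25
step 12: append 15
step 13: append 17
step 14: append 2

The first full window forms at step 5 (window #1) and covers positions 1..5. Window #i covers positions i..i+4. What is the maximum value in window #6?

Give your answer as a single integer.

step 1: append 5 -> window=[5] (not full yet)
step 2: append 5 -> window=[5, 5] (not full yet)
step 3: append 2 -> window=[5, 5, 2] (not full yet)
step 4: append 8 -> window=[5, 5, 2, 8] (not full yet)
step 5: append 12 -> window=[5, 5, 2, 8, 12] -> max=12
step 6: append 15 -> window=[5, 2, 8, 12, 15] -> max=15
step 7: append 24 -> window=[2, 8, 12, 15, 24] -> max=24
step 8: append 7 -> window=[8, 12, 15, 24, 7] -> max=24
step 9: append 7 -> window=[12, 15, 24, 7, 7] -> max=24
step 10: append 0 -> window=[15, 24, 7, 7, 0] -> max=24
Window #6 max = 24

Answer: 24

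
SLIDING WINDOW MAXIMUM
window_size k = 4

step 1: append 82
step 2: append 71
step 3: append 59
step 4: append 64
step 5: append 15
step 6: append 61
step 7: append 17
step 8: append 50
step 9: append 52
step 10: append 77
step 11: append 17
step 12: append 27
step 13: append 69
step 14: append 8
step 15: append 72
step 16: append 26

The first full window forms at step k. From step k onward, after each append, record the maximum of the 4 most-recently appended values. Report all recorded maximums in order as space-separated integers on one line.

step 1: append 82 -> window=[82] (not full yet)
step 2: append 71 -> window=[82, 71] (not full yet)
step 3: append 59 -> window=[82, 71, 59] (not full yet)
step 4: append 64 -> window=[82, 71, 59, 64] -> max=82
step 5: append 15 -> window=[71, 59, 64, 15] -> max=71
step 6: append 61 -> window=[59, 64, 15, 61] -> max=64
step 7: append 17 -> window=[64, 15, 61, 17] -> max=64
step 8: append 50 -> window=[15, 61, 17, 50] -> max=61
step 9: append 52 -> window=[61, 17, 50, 52] -> max=61
step 10: append 77 -> window=[17, 50, 52, 77] -> max=77
step 11: append 17 -> window=[50, 52, 77, 17] -> max=77
step 12: append 27 -> window=[52, 77, 17, 27] -> max=77
step 13: append 69 -> window=[77, 17, 27, 69] -> max=77
step 14: append 8 -> window=[17, 27, 69, 8] -> max=69
step 15: append 72 -> window=[27, 69, 8, 72] -> max=72
step 16: append 26 -> window=[69, 8, 72, 26] -> max=72

Answer: 82 71 64 64 61 61 77 77 77 77 69 72 72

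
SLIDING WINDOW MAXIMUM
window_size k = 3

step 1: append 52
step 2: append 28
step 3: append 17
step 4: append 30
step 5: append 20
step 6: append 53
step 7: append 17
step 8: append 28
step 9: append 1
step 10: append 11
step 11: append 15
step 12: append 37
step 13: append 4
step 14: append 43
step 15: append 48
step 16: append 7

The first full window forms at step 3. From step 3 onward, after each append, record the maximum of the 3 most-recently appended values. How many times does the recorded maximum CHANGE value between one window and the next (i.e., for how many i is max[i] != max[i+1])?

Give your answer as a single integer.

step 1: append 52 -> window=[52] (not full yet)
step 2: append 28 -> window=[52, 28] (not full yet)
step 3: append 17 -> window=[52, 28, 17] -> max=52
step 4: append 30 -> window=[28, 17, 30] -> max=30
step 5: append 20 -> window=[17, 30, 20] -> max=30
step 6: append 53 -> window=[30, 20, 53] -> max=53
step 7: append 17 -> window=[20, 53, 17] -> max=53
step 8: append 28 -> window=[53, 17, 28] -> max=53
step 9: append 1 -> window=[17, 28, 1] -> max=28
step 10: append 11 -> window=[28, 1, 11] -> max=28
step 11: append 15 -> window=[1, 11, 15] -> max=15
step 12: append 37 -> window=[11, 15, 37] -> max=37
step 13: append 4 -> window=[15, 37, 4] -> max=37
step 14: append 43 -> window=[37, 4, 43] -> max=43
step 15: append 48 -> window=[4, 43, 48] -> max=48
step 16: append 7 -> window=[43, 48, 7] -> max=48
Recorded maximums: 52 30 30 53 53 53 28 28 15 37 37 43 48 48
Changes between consecutive maximums: 7

Answer: 7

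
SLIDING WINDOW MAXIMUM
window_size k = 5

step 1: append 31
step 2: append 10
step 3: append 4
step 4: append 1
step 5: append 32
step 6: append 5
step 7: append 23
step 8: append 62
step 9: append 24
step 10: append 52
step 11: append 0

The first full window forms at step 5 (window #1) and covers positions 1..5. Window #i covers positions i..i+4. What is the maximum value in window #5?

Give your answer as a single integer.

step 1: append 31 -> window=[31] (not full yet)
step 2: append 10 -> window=[31, 10] (not full yet)
step 3: append 4 -> window=[31, 10, 4] (not full yet)
step 4: append 1 -> window=[31, 10, 4, 1] (not full yet)
step 5: append 32 -> window=[31, 10, 4, 1, 32] -> max=32
step 6: append 5 -> window=[10, 4, 1, 32, 5] -> max=32
step 7: append 23 -> window=[4, 1, 32, 5, 23] -> max=32
step 8: append 62 -> window=[1, 32, 5, 23, 62] -> max=62
step 9: append 24 -> window=[32, 5, 23, 62, 24] -> max=62
Window #5 max = 62

Answer: 62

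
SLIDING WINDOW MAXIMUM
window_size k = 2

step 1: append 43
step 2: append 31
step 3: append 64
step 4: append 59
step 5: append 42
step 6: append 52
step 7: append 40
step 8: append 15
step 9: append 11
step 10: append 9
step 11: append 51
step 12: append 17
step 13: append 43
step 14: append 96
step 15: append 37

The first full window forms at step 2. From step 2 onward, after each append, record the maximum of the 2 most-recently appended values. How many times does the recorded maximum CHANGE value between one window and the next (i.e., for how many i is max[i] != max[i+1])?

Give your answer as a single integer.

Answer: 9

Derivation:
step 1: append 43 -> window=[43] (not full yet)
step 2: append 31 -> window=[43, 31] -> max=43
step 3: append 64 -> window=[31, 64] -> max=64
step 4: append 59 -> window=[64, 59] -> max=64
step 5: append 42 -> window=[59, 42] -> max=59
step 6: append 52 -> window=[42, 52] -> max=52
step 7: append 40 -> window=[52, 40] -> max=52
step 8: append 15 -> window=[40, 15] -> max=40
step 9: append 11 -> window=[15, 11] -> max=15
step 10: append 9 -> window=[11, 9] -> max=11
step 11: append 51 -> window=[9, 51] -> max=51
step 12: append 17 -> window=[51, 17] -> max=51
step 13: append 43 -> window=[17, 43] -> max=43
step 14: append 96 -> window=[43, 96] -> max=96
step 15: append 37 -> window=[96, 37] -> max=96
Recorded maximums: 43 64 64 59 52 52 40 15 11 51 51 43 96 96
Changes between consecutive maximums: 9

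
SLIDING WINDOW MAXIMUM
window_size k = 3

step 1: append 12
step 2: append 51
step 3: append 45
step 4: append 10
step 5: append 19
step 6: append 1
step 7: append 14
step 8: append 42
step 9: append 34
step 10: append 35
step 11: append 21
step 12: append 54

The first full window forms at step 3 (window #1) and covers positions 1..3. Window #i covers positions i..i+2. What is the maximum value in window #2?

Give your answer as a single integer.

step 1: append 12 -> window=[12] (not full yet)
step 2: append 51 -> window=[12, 51] (not full yet)
step 3: append 45 -> window=[12, 51, 45] -> max=51
step 4: append 10 -> window=[51, 45, 10] -> max=51
Window #2 max = 51

Answer: 51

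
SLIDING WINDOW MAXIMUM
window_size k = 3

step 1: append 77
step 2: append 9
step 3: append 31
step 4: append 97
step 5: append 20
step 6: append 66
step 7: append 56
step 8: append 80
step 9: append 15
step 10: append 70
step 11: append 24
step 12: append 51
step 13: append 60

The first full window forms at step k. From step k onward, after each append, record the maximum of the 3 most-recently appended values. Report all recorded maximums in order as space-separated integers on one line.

Answer: 77 97 97 97 66 80 80 80 70 70 60

Derivation:
step 1: append 77 -> window=[77] (not full yet)
step 2: append 9 -> window=[77, 9] (not full yet)
step 3: append 31 -> window=[77, 9, 31] -> max=77
step 4: append 97 -> window=[9, 31, 97] -> max=97
step 5: append 20 -> window=[31, 97, 20] -> max=97
step 6: append 66 -> window=[97, 20, 66] -> max=97
step 7: append 56 -> window=[20, 66, 56] -> max=66
step 8: append 80 -> window=[66, 56, 80] -> max=80
step 9: append 15 -> window=[56, 80, 15] -> max=80
step 10: append 70 -> window=[80, 15, 70] -> max=80
step 11: append 24 -> window=[15, 70, 24] -> max=70
step 12: append 51 -> window=[70, 24, 51] -> max=70
step 13: append 60 -> window=[24, 51, 60] -> max=60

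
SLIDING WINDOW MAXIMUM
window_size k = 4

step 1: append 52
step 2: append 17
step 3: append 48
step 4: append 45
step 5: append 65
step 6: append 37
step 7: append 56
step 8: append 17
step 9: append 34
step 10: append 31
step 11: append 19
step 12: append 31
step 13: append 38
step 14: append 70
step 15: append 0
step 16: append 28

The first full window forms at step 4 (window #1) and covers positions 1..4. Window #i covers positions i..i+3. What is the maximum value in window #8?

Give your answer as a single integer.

step 1: append 52 -> window=[52] (not full yet)
step 2: append 17 -> window=[52, 17] (not full yet)
step 3: append 48 -> window=[52, 17, 48] (not full yet)
step 4: append 45 -> window=[52, 17, 48, 45] -> max=52
step 5: append 65 -> window=[17, 48, 45, 65] -> max=65
step 6: append 37 -> window=[48, 45, 65, 37] -> max=65
step 7: append 56 -> window=[45, 65, 37, 56] -> max=65
step 8: append 17 -> window=[65, 37, 56, 17] -> max=65
step 9: append 34 -> window=[37, 56, 17, 34] -> max=56
step 10: append 31 -> window=[56, 17, 34, 31] -> max=56
step 11: append 19 -> window=[17, 34, 31, 19] -> max=34
Window #8 max = 34

Answer: 34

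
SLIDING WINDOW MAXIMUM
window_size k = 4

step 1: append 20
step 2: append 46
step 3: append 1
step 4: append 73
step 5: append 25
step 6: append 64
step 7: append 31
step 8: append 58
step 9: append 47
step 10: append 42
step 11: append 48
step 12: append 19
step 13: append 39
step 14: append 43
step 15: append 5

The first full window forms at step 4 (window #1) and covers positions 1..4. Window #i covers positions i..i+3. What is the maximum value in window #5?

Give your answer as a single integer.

step 1: append 20 -> window=[20] (not full yet)
step 2: append 46 -> window=[20, 46] (not full yet)
step 3: append 1 -> window=[20, 46, 1] (not full yet)
step 4: append 73 -> window=[20, 46, 1, 73] -> max=73
step 5: append 25 -> window=[46, 1, 73, 25] -> max=73
step 6: append 64 -> window=[1, 73, 25, 64] -> max=73
step 7: append 31 -> window=[73, 25, 64, 31] -> max=73
step 8: append 58 -> window=[25, 64, 31, 58] -> max=64
Window #5 max = 64

Answer: 64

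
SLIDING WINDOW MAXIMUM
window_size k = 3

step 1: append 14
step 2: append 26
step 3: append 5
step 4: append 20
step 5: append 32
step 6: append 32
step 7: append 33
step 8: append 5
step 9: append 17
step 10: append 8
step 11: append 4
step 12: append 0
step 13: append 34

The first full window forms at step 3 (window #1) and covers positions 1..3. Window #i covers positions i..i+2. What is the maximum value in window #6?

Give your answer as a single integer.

step 1: append 14 -> window=[14] (not full yet)
step 2: append 26 -> window=[14, 26] (not full yet)
step 3: append 5 -> window=[14, 26, 5] -> max=26
step 4: append 20 -> window=[26, 5, 20] -> max=26
step 5: append 32 -> window=[5, 20, 32] -> max=32
step 6: append 32 -> window=[20, 32, 32] -> max=32
step 7: append 33 -> window=[32, 32, 33] -> max=33
step 8: append 5 -> window=[32, 33, 5] -> max=33
Window #6 max = 33

Answer: 33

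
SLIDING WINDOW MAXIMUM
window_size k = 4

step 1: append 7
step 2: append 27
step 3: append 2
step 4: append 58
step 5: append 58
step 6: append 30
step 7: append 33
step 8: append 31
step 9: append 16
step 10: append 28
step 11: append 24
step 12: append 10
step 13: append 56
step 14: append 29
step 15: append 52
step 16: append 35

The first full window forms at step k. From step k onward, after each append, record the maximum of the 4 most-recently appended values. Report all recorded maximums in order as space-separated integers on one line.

step 1: append 7 -> window=[7] (not full yet)
step 2: append 27 -> window=[7, 27] (not full yet)
step 3: append 2 -> window=[7, 27, 2] (not full yet)
step 4: append 58 -> window=[7, 27, 2, 58] -> max=58
step 5: append 58 -> window=[27, 2, 58, 58] -> max=58
step 6: append 30 -> window=[2, 58, 58, 30] -> max=58
step 7: append 33 -> window=[58, 58, 30, 33] -> max=58
step 8: append 31 -> window=[58, 30, 33, 31] -> max=58
step 9: append 16 -> window=[30, 33, 31, 16] -> max=33
step 10: append 28 -> window=[33, 31, 16, 28] -> max=33
step 11: append 24 -> window=[31, 16, 28, 24] -> max=31
step 12: append 10 -> window=[16, 28, 24, 10] -> max=28
step 13: append 56 -> window=[28, 24, 10, 56] -> max=56
step 14: append 29 -> window=[24, 10, 56, 29] -> max=56
step 15: append 52 -> window=[10, 56, 29, 52] -> max=56
step 16: append 35 -> window=[56, 29, 52, 35] -> max=56

Answer: 58 58 58 58 58 33 33 31 28 56 56 56 56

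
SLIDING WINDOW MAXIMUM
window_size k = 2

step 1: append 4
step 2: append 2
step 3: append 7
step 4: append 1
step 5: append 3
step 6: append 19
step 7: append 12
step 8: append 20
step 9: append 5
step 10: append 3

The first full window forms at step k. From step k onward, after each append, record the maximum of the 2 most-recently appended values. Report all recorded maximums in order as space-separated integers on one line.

step 1: append 4 -> window=[4] (not full yet)
step 2: append 2 -> window=[4, 2] -> max=4
step 3: append 7 -> window=[2, 7] -> max=7
step 4: append 1 -> window=[7, 1] -> max=7
step 5: append 3 -> window=[1, 3] -> max=3
step 6: append 19 -> window=[3, 19] -> max=19
step 7: append 12 -> window=[19, 12] -> max=19
step 8: append 20 -> window=[12, 20] -> max=20
step 9: append 5 -> window=[20, 5] -> max=20
step 10: append 3 -> window=[5, 3] -> max=5

Answer: 4 7 7 3 19 19 20 20 5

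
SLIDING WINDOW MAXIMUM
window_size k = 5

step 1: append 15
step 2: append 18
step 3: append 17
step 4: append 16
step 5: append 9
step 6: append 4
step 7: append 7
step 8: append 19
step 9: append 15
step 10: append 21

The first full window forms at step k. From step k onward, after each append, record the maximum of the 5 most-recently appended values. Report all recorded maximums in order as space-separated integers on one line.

step 1: append 15 -> window=[15] (not full yet)
step 2: append 18 -> window=[15, 18] (not full yet)
step 3: append 17 -> window=[15, 18, 17] (not full yet)
step 4: append 16 -> window=[15, 18, 17, 16] (not full yet)
step 5: append 9 -> window=[15, 18, 17, 16, 9] -> max=18
step 6: append 4 -> window=[18, 17, 16, 9, 4] -> max=18
step 7: append 7 -> window=[17, 16, 9, 4, 7] -> max=17
step 8: append 19 -> window=[16, 9, 4, 7, 19] -> max=19
step 9: append 15 -> window=[9, 4, 7, 19, 15] -> max=19
step 10: append 21 -> window=[4, 7, 19, 15, 21] -> max=21

Answer: 18 18 17 19 19 21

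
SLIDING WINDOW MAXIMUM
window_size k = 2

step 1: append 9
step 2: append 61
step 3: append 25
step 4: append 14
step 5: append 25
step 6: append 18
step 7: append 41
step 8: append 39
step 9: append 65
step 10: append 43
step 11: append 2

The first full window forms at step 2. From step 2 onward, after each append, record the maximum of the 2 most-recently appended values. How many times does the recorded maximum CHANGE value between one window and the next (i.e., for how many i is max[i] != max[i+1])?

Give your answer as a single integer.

step 1: append 9 -> window=[9] (not full yet)
step 2: append 61 -> window=[9, 61] -> max=61
step 3: append 25 -> window=[61, 25] -> max=61
step 4: append 14 -> window=[25, 14] -> max=25
step 5: append 25 -> window=[14, 25] -> max=25
step 6: append 18 -> window=[25, 18] -> max=25
step 7: append 41 -> window=[18, 41] -> max=41
step 8: append 39 -> window=[41, 39] -> max=41
step 9: append 65 -> window=[39, 65] -> max=65
step 10: append 43 -> window=[65, 43] -> max=65
step 11: append 2 -> window=[43, 2] -> max=43
Recorded maximums: 61 61 25 25 25 41 41 65 65 43
Changes between consecutive maximums: 4

Answer: 4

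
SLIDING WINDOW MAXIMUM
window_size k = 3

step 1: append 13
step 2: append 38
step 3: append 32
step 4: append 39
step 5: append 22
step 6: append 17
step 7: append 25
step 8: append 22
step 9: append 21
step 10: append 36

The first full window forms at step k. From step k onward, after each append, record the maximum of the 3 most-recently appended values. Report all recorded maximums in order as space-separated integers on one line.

Answer: 38 39 39 39 25 25 25 36

Derivation:
step 1: append 13 -> window=[13] (not full yet)
step 2: append 38 -> window=[13, 38] (not full yet)
step 3: append 32 -> window=[13, 38, 32] -> max=38
step 4: append 39 -> window=[38, 32, 39] -> max=39
step 5: append 22 -> window=[32, 39, 22] -> max=39
step 6: append 17 -> window=[39, 22, 17] -> max=39
step 7: append 25 -> window=[22, 17, 25] -> max=25
step 8: append 22 -> window=[17, 25, 22] -> max=25
step 9: append 21 -> window=[25, 22, 21] -> max=25
step 10: append 36 -> window=[22, 21, 36] -> max=36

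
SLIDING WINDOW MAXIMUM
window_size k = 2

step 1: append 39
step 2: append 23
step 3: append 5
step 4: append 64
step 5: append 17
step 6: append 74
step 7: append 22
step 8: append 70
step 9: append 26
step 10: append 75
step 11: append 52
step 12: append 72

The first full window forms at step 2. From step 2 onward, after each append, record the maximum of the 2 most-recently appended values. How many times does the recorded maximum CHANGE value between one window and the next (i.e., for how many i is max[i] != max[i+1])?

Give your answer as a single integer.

Answer: 6

Derivation:
step 1: append 39 -> window=[39] (not full yet)
step 2: append 23 -> window=[39, 23] -> max=39
step 3: append 5 -> window=[23, 5] -> max=23
step 4: append 64 -> window=[5, 64] -> max=64
step 5: append 17 -> window=[64, 17] -> max=64
step 6: append 74 -> window=[17, 74] -> max=74
step 7: append 22 -> window=[74, 22] -> max=74
step 8: append 70 -> window=[22, 70] -> max=70
step 9: append 26 -> window=[70, 26] -> max=70
step 10: append 75 -> window=[26, 75] -> max=75
step 11: append 52 -> window=[75, 52] -> max=75
step 12: append 72 -> window=[52, 72] -> max=72
Recorded maximums: 39 23 64 64 74 74 70 70 75 75 72
Changes between consecutive maximums: 6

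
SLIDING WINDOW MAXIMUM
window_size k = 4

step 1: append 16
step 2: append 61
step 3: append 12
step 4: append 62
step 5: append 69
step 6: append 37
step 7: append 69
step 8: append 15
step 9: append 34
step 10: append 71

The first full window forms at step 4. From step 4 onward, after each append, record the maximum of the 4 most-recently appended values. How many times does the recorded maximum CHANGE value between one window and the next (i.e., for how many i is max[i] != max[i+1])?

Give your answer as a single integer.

step 1: append 16 -> window=[16] (not full yet)
step 2: append 61 -> window=[16, 61] (not full yet)
step 3: append 12 -> window=[16, 61, 12] (not full yet)
step 4: append 62 -> window=[16, 61, 12, 62] -> max=62
step 5: append 69 -> window=[61, 12, 62, 69] -> max=69
step 6: append 37 -> window=[12, 62, 69, 37] -> max=69
step 7: append 69 -> window=[62, 69, 37, 69] -> max=69
step 8: append 15 -> window=[69, 37, 69, 15] -> max=69
step 9: append 34 -> window=[37, 69, 15, 34] -> max=69
step 10: append 71 -> window=[69, 15, 34, 71] -> max=71
Recorded maximums: 62 69 69 69 69 69 71
Changes between consecutive maximums: 2

Answer: 2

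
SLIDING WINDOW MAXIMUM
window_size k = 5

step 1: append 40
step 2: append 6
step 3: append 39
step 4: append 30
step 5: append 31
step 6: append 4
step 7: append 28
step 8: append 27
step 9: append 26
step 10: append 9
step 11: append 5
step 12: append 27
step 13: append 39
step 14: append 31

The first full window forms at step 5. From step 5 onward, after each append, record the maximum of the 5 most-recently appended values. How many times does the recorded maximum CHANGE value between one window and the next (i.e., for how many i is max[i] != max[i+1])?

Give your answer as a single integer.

Answer: 5

Derivation:
step 1: append 40 -> window=[40] (not full yet)
step 2: append 6 -> window=[40, 6] (not full yet)
step 3: append 39 -> window=[40, 6, 39] (not full yet)
step 4: append 30 -> window=[40, 6, 39, 30] (not full yet)
step 5: append 31 -> window=[40, 6, 39, 30, 31] -> max=40
step 6: append 4 -> window=[6, 39, 30, 31, 4] -> max=39
step 7: append 28 -> window=[39, 30, 31, 4, 28] -> max=39
step 8: append 27 -> window=[30, 31, 4, 28, 27] -> max=31
step 9: append 26 -> window=[31, 4, 28, 27, 26] -> max=31
step 10: append 9 -> window=[4, 28, 27, 26, 9] -> max=28
step 11: append 5 -> window=[28, 27, 26, 9, 5] -> max=28
step 12: append 27 -> window=[27, 26, 9, 5, 27] -> max=27
step 13: append 39 -> window=[26, 9, 5, 27, 39] -> max=39
step 14: append 31 -> window=[9, 5, 27, 39, 31] -> max=39
Recorded maximums: 40 39 39 31 31 28 28 27 39 39
Changes between consecutive maximums: 5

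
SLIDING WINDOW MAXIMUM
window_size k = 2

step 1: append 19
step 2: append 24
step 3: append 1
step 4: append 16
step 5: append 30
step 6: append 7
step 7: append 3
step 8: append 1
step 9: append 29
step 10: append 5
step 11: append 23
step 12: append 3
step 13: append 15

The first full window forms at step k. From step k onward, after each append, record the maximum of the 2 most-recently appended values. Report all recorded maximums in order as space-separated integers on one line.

step 1: append 19 -> window=[19] (not full yet)
step 2: append 24 -> window=[19, 24] -> max=24
step 3: append 1 -> window=[24, 1] -> max=24
step 4: append 16 -> window=[1, 16] -> max=16
step 5: append 30 -> window=[16, 30] -> max=30
step 6: append 7 -> window=[30, 7] -> max=30
step 7: append 3 -> window=[7, 3] -> max=7
step 8: append 1 -> window=[3, 1] -> max=3
step 9: append 29 -> window=[1, 29] -> max=29
step 10: append 5 -> window=[29, 5] -> max=29
step 11: append 23 -> window=[5, 23] -> max=23
step 12: append 3 -> window=[23, 3] -> max=23
step 13: append 15 -> window=[3, 15] -> max=15

Answer: 24 24 16 30 30 7 3 29 29 23 23 15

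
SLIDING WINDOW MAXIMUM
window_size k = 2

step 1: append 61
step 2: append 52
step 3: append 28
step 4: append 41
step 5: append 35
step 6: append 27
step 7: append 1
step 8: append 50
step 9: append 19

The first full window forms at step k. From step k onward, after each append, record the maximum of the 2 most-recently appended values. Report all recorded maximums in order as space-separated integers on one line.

step 1: append 61 -> window=[61] (not full yet)
step 2: append 52 -> window=[61, 52] -> max=61
step 3: append 28 -> window=[52, 28] -> max=52
step 4: append 41 -> window=[28, 41] -> max=41
step 5: append 35 -> window=[41, 35] -> max=41
step 6: append 27 -> window=[35, 27] -> max=35
step 7: append 1 -> window=[27, 1] -> max=27
step 8: append 50 -> window=[1, 50] -> max=50
step 9: append 19 -> window=[50, 19] -> max=50

Answer: 61 52 41 41 35 27 50 50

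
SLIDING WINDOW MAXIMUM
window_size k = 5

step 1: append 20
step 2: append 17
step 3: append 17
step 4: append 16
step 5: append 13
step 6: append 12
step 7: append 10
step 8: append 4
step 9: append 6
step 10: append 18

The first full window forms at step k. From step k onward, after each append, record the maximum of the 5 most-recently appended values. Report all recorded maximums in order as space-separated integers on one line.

step 1: append 20 -> window=[20] (not full yet)
step 2: append 17 -> window=[20, 17] (not full yet)
step 3: append 17 -> window=[20, 17, 17] (not full yet)
step 4: append 16 -> window=[20, 17, 17, 16] (not full yet)
step 5: append 13 -> window=[20, 17, 17, 16, 13] -> max=20
step 6: append 12 -> window=[17, 17, 16, 13, 12] -> max=17
step 7: append 10 -> window=[17, 16, 13, 12, 10] -> max=17
step 8: append 4 -> window=[16, 13, 12, 10, 4] -> max=16
step 9: append 6 -> window=[13, 12, 10, 4, 6] -> max=13
step 10: append 18 -> window=[12, 10, 4, 6, 18] -> max=18

Answer: 20 17 17 16 13 18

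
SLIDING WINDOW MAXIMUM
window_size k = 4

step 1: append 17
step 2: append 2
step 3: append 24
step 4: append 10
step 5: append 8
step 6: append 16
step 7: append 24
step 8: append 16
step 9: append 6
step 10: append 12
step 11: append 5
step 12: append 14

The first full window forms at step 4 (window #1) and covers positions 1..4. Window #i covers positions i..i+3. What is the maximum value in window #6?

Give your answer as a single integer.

Answer: 24

Derivation:
step 1: append 17 -> window=[17] (not full yet)
step 2: append 2 -> window=[17, 2] (not full yet)
step 3: append 24 -> window=[17, 2, 24] (not full yet)
step 4: append 10 -> window=[17, 2, 24, 10] -> max=24
step 5: append 8 -> window=[2, 24, 10, 8] -> max=24
step 6: append 16 -> window=[24, 10, 8, 16] -> max=24
step 7: append 24 -> window=[10, 8, 16, 24] -> max=24
step 8: append 16 -> window=[8, 16, 24, 16] -> max=24
step 9: append 6 -> window=[16, 24, 16, 6] -> max=24
Window #6 max = 24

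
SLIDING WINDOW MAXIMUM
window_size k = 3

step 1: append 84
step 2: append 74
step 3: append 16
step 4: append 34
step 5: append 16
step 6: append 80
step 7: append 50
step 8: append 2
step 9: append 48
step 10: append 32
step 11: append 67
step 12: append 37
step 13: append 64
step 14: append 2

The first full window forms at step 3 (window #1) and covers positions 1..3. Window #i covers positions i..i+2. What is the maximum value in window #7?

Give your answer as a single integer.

step 1: append 84 -> window=[84] (not full yet)
step 2: append 74 -> window=[84, 74] (not full yet)
step 3: append 16 -> window=[84, 74, 16] -> max=84
step 4: append 34 -> window=[74, 16, 34] -> max=74
step 5: append 16 -> window=[16, 34, 16] -> max=34
step 6: append 80 -> window=[34, 16, 80] -> max=80
step 7: append 50 -> window=[16, 80, 50] -> max=80
step 8: append 2 -> window=[80, 50, 2] -> max=80
step 9: append 48 -> window=[50, 2, 48] -> max=50
Window #7 max = 50

Answer: 50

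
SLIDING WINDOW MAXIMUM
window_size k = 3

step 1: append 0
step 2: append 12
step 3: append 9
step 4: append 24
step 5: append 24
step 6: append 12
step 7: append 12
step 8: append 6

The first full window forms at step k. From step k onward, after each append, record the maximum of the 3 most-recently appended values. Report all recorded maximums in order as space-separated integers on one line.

Answer: 12 24 24 24 24 12

Derivation:
step 1: append 0 -> window=[0] (not full yet)
step 2: append 12 -> window=[0, 12] (not full yet)
step 3: append 9 -> window=[0, 12, 9] -> max=12
step 4: append 24 -> window=[12, 9, 24] -> max=24
step 5: append 24 -> window=[9, 24, 24] -> max=24
step 6: append 12 -> window=[24, 24, 12] -> max=24
step 7: append 12 -> window=[24, 12, 12] -> max=24
step 8: append 6 -> window=[12, 12, 6] -> max=12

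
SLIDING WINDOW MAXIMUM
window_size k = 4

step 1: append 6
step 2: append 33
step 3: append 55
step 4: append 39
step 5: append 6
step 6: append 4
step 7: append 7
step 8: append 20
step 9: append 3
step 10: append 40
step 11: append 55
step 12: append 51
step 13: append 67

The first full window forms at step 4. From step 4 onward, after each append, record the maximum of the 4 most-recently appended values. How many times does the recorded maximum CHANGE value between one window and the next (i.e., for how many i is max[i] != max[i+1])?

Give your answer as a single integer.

step 1: append 6 -> window=[6] (not full yet)
step 2: append 33 -> window=[6, 33] (not full yet)
step 3: append 55 -> window=[6, 33, 55] (not full yet)
step 4: append 39 -> window=[6, 33, 55, 39] -> max=55
step 5: append 6 -> window=[33, 55, 39, 6] -> max=55
step 6: append 4 -> window=[55, 39, 6, 4] -> max=55
step 7: append 7 -> window=[39, 6, 4, 7] -> max=39
step 8: append 20 -> window=[6, 4, 7, 20] -> max=20
step 9: append 3 -> window=[4, 7, 20, 3] -> max=20
step 10: append 40 -> window=[7, 20, 3, 40] -> max=40
step 11: append 55 -> window=[20, 3, 40, 55] -> max=55
step 12: append 51 -> window=[3, 40, 55, 51] -> max=55
step 13: append 67 -> window=[40, 55, 51, 67] -> max=67
Recorded maximums: 55 55 55 39 20 20 40 55 55 67
Changes between consecutive maximums: 5

Answer: 5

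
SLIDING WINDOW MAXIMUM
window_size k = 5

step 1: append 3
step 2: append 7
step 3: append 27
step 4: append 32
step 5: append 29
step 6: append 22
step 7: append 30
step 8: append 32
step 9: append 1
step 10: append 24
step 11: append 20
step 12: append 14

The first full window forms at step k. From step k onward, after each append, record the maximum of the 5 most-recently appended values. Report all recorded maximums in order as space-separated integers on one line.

Answer: 32 32 32 32 32 32 32 32

Derivation:
step 1: append 3 -> window=[3] (not full yet)
step 2: append 7 -> window=[3, 7] (not full yet)
step 3: append 27 -> window=[3, 7, 27] (not full yet)
step 4: append 32 -> window=[3, 7, 27, 32] (not full yet)
step 5: append 29 -> window=[3, 7, 27, 32, 29] -> max=32
step 6: append 22 -> window=[7, 27, 32, 29, 22] -> max=32
step 7: append 30 -> window=[27, 32, 29, 22, 30] -> max=32
step 8: append 32 -> window=[32, 29, 22, 30, 32] -> max=32
step 9: append 1 -> window=[29, 22, 30, 32, 1] -> max=32
step 10: append 24 -> window=[22, 30, 32, 1, 24] -> max=32
step 11: append 20 -> window=[30, 32, 1, 24, 20] -> max=32
step 12: append 14 -> window=[32, 1, 24, 20, 14] -> max=32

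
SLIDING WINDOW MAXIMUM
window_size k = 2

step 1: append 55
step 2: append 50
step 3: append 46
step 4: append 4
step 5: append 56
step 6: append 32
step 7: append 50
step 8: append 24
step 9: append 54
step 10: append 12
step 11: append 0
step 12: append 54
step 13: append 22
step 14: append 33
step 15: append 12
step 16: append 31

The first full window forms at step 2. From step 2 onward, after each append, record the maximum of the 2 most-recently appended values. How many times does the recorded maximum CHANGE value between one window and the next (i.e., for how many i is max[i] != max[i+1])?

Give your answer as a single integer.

Answer: 9

Derivation:
step 1: append 55 -> window=[55] (not full yet)
step 2: append 50 -> window=[55, 50] -> max=55
step 3: append 46 -> window=[50, 46] -> max=50
step 4: append 4 -> window=[46, 4] -> max=46
step 5: append 56 -> window=[4, 56] -> max=56
step 6: append 32 -> window=[56, 32] -> max=56
step 7: append 50 -> window=[32, 50] -> max=50
step 8: append 24 -> window=[50, 24] -> max=50
step 9: append 54 -> window=[24, 54] -> max=54
step 10: append 12 -> window=[54, 12] -> max=54
step 11: append 0 -> window=[12, 0] -> max=12
step 12: append 54 -> window=[0, 54] -> max=54
step 13: append 22 -> window=[54, 22] -> max=54
step 14: append 33 -> window=[22, 33] -> max=33
step 15: append 12 -> window=[33, 12] -> max=33
step 16: append 31 -> window=[12, 31] -> max=31
Recorded maximums: 55 50 46 56 56 50 50 54 54 12 54 54 33 33 31
Changes between consecutive maximums: 9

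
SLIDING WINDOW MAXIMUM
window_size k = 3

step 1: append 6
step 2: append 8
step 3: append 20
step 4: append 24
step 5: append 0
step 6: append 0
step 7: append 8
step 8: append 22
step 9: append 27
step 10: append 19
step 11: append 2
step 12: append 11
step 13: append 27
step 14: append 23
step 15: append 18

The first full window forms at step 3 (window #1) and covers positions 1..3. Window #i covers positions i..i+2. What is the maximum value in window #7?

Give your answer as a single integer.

step 1: append 6 -> window=[6] (not full yet)
step 2: append 8 -> window=[6, 8] (not full yet)
step 3: append 20 -> window=[6, 8, 20] -> max=20
step 4: append 24 -> window=[8, 20, 24] -> max=24
step 5: append 0 -> window=[20, 24, 0] -> max=24
step 6: append 0 -> window=[24, 0, 0] -> max=24
step 7: append 8 -> window=[0, 0, 8] -> max=8
step 8: append 22 -> window=[0, 8, 22] -> max=22
step 9: append 27 -> window=[8, 22, 27] -> max=27
Window #7 max = 27

Answer: 27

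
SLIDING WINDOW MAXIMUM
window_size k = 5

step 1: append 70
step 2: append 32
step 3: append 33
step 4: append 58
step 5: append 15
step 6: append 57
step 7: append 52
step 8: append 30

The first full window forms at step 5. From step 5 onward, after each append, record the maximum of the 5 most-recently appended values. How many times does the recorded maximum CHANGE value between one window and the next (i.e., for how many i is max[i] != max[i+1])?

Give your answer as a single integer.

Answer: 1

Derivation:
step 1: append 70 -> window=[70] (not full yet)
step 2: append 32 -> window=[70, 32] (not full yet)
step 3: append 33 -> window=[70, 32, 33] (not full yet)
step 4: append 58 -> window=[70, 32, 33, 58] (not full yet)
step 5: append 15 -> window=[70, 32, 33, 58, 15] -> max=70
step 6: append 57 -> window=[32, 33, 58, 15, 57] -> max=58
step 7: append 52 -> window=[33, 58, 15, 57, 52] -> max=58
step 8: append 30 -> window=[58, 15, 57, 52, 30] -> max=58
Recorded maximums: 70 58 58 58
Changes between consecutive maximums: 1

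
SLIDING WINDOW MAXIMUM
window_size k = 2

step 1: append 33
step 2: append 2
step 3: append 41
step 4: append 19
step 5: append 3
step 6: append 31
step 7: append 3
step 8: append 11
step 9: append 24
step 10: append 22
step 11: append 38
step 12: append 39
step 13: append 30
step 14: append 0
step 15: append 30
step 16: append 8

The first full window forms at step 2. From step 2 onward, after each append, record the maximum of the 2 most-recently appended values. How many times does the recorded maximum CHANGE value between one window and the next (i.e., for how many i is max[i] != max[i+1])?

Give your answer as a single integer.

step 1: append 33 -> window=[33] (not full yet)
step 2: append 2 -> window=[33, 2] -> max=33
step 3: append 41 -> window=[2, 41] -> max=41
step 4: append 19 -> window=[41, 19] -> max=41
step 5: append 3 -> window=[19, 3] -> max=19
step 6: append 31 -> window=[3, 31] -> max=31
step 7: append 3 -> window=[31, 3] -> max=31
step 8: append 11 -> window=[3, 11] -> max=11
step 9: append 24 -> window=[11, 24] -> max=24
step 10: append 22 -> window=[24, 22] -> max=24
step 11: append 38 -> window=[22, 38] -> max=38
step 12: append 39 -> window=[38, 39] -> max=39
step 13: append 30 -> window=[39, 30] -> max=39
step 14: append 0 -> window=[30, 0] -> max=30
step 15: append 30 -> window=[0, 30] -> max=30
step 16: append 8 -> window=[30, 8] -> max=30
Recorded maximums: 33 41 41 19 31 31 11 24 24 38 39 39 30 30 30
Changes between consecutive maximums: 8

Answer: 8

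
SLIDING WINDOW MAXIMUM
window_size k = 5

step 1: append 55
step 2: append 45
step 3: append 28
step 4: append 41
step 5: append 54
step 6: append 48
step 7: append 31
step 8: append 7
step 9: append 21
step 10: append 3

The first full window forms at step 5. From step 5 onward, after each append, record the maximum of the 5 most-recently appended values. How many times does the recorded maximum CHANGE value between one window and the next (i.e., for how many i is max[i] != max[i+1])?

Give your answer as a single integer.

Answer: 2

Derivation:
step 1: append 55 -> window=[55] (not full yet)
step 2: append 45 -> window=[55, 45] (not full yet)
step 3: append 28 -> window=[55, 45, 28] (not full yet)
step 4: append 41 -> window=[55, 45, 28, 41] (not full yet)
step 5: append 54 -> window=[55, 45, 28, 41, 54] -> max=55
step 6: append 48 -> window=[45, 28, 41, 54, 48] -> max=54
step 7: append 31 -> window=[28, 41, 54, 48, 31] -> max=54
step 8: append 7 -> window=[41, 54, 48, 31, 7] -> max=54
step 9: append 21 -> window=[54, 48, 31, 7, 21] -> max=54
step 10: append 3 -> window=[48, 31, 7, 21, 3] -> max=48
Recorded maximums: 55 54 54 54 54 48
Changes between consecutive maximums: 2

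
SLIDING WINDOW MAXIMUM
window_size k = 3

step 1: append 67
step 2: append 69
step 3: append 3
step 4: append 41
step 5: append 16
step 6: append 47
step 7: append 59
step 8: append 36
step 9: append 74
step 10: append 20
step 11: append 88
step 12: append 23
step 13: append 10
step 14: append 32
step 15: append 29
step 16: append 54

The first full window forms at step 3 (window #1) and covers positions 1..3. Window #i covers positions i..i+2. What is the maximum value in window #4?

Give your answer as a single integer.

Answer: 47

Derivation:
step 1: append 67 -> window=[67] (not full yet)
step 2: append 69 -> window=[67, 69] (not full yet)
step 3: append 3 -> window=[67, 69, 3] -> max=69
step 4: append 41 -> window=[69, 3, 41] -> max=69
step 5: append 16 -> window=[3, 41, 16] -> max=41
step 6: append 47 -> window=[41, 16, 47] -> max=47
Window #4 max = 47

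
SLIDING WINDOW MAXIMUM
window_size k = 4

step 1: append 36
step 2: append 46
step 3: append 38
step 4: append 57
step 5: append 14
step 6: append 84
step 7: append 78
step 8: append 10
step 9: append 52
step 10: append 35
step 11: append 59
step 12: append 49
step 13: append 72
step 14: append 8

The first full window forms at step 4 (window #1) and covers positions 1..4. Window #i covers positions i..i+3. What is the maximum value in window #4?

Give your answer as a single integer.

Answer: 84

Derivation:
step 1: append 36 -> window=[36] (not full yet)
step 2: append 46 -> window=[36, 46] (not full yet)
step 3: append 38 -> window=[36, 46, 38] (not full yet)
step 4: append 57 -> window=[36, 46, 38, 57] -> max=57
step 5: append 14 -> window=[46, 38, 57, 14] -> max=57
step 6: append 84 -> window=[38, 57, 14, 84] -> max=84
step 7: append 78 -> window=[57, 14, 84, 78] -> max=84
Window #4 max = 84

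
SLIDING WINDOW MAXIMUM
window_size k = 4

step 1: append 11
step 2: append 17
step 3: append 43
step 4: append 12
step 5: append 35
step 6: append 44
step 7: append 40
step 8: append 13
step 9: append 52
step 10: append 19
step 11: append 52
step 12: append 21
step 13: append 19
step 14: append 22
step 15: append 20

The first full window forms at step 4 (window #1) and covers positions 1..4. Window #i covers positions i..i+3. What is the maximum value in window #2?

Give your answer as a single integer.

Answer: 43

Derivation:
step 1: append 11 -> window=[11] (not full yet)
step 2: append 17 -> window=[11, 17] (not full yet)
step 3: append 43 -> window=[11, 17, 43] (not full yet)
step 4: append 12 -> window=[11, 17, 43, 12] -> max=43
step 5: append 35 -> window=[17, 43, 12, 35] -> max=43
Window #2 max = 43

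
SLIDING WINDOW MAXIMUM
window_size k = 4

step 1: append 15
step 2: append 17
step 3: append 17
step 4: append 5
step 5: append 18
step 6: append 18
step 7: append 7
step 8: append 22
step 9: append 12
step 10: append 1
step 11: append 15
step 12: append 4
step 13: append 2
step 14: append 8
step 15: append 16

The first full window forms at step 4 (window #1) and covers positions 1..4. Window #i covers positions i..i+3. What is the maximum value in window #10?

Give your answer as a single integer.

step 1: append 15 -> window=[15] (not full yet)
step 2: append 17 -> window=[15, 17] (not full yet)
step 3: append 17 -> window=[15, 17, 17] (not full yet)
step 4: append 5 -> window=[15, 17, 17, 5] -> max=17
step 5: append 18 -> window=[17, 17, 5, 18] -> max=18
step 6: append 18 -> window=[17, 5, 18, 18] -> max=18
step 7: append 7 -> window=[5, 18, 18, 7] -> max=18
step 8: append 22 -> window=[18, 18, 7, 22] -> max=22
step 9: append 12 -> window=[18, 7, 22, 12] -> max=22
step 10: append 1 -> window=[7, 22, 12, 1] -> max=22
step 11: append 15 -> window=[22, 12, 1, 15] -> max=22
step 12: append 4 -> window=[12, 1, 15, 4] -> max=15
step 13: append 2 -> window=[1, 15, 4, 2] -> max=15
Window #10 max = 15

Answer: 15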